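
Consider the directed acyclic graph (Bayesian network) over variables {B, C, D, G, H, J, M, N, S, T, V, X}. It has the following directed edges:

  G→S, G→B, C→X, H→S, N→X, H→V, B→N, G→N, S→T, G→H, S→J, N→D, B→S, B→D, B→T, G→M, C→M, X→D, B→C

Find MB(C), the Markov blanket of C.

{B, G, M, N, X}

By definition, MB(C) is built from C's parents, C's children, and the co-parents of C.
C's parents: B.
Children of C: M, X.
Parents of each child, excluding C:
  M also has parent G.
  parents(X) \ {C} = {N}.
Union: {B} ∪ {M, X} ∪ {G, N} = {B, G, M, N, X}.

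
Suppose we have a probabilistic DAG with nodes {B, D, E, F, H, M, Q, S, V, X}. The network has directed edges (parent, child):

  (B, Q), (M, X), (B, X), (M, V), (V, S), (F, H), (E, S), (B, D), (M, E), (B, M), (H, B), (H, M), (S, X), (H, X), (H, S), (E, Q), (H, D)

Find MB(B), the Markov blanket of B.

By definition, MB(B) is built from B's parents, B's children, and the co-parents of B.
B's children: D, M, Q, X.
Pa(B) = {H}.
Parents of each child, excluding B:
  M also has parent H.
  D's other parent is H.
  parents(Q) \ {B} = {E}.
  parents(X) \ {B} = {H, M, S}.
MB(B) = {D, E, H, M, Q, S, X}.

{D, E, H, M, Q, S, X}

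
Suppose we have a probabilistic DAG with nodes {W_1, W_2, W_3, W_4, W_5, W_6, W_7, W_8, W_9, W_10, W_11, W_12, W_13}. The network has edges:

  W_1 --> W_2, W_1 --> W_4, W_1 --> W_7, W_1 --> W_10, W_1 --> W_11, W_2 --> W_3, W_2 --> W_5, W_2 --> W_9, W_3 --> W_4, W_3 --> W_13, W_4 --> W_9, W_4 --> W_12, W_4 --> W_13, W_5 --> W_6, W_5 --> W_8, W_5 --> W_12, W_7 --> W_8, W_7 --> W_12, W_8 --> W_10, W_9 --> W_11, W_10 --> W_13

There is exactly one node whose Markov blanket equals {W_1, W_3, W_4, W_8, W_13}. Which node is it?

W_10

The target node must have every member of {W_1, W_3, W_4, W_8, W_13} as a parent, child, or co-parent, and no others.
Parents of W_10: W_1, W_8; children: W_13; co-parents: W_3, W_4.
These exactly cover the given set, so the node is W_10.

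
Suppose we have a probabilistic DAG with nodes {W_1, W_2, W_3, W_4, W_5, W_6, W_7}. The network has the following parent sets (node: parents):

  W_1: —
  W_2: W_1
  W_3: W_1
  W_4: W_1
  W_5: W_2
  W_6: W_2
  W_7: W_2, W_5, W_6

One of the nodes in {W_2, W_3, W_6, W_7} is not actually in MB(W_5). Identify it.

W_3

W_5 has parent W_2.
W_5's children: W_7.
Other parents of W_5's children:
  W_7 also has parents W_2, W_6.
MB(W_5) = {W_2, W_6, W_7}.
W_3 is neither a parent, child, nor co-parent of W_5, so it does not belong.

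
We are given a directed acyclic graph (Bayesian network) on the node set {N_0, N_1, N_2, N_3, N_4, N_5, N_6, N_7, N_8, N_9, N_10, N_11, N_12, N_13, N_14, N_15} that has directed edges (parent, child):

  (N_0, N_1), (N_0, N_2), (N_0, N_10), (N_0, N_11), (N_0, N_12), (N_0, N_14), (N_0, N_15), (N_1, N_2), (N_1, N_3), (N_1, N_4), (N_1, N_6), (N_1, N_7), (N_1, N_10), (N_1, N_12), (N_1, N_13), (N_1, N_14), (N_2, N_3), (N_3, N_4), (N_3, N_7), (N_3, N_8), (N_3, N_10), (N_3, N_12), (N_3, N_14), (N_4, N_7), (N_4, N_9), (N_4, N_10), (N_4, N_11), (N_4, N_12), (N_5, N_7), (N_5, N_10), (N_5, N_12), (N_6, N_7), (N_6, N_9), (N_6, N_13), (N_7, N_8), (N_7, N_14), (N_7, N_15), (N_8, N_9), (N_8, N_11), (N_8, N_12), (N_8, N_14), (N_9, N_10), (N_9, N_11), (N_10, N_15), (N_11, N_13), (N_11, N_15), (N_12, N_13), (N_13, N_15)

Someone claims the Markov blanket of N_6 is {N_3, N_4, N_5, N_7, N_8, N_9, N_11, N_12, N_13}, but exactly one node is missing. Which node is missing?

N_1

The Markov blanket of a node is its parents, its children, and the other parents of its children.
N_6 has parent N_1.
Ch(N_6) = {N_7, N_9, N_13}.
Other parents of N_6's children:
  N_7 also has parents N_1, N_3, N_4, N_5.
  parents(N_9) \ {N_6} = {N_4, N_8}.
  N_13 also has parents N_1, N_11, N_12.
MB(N_6) = {N_1, N_3, N_4, N_5, N_7, N_8, N_9, N_11, N_12, N_13}.
Comparing with the claimed set, N_1 is missing.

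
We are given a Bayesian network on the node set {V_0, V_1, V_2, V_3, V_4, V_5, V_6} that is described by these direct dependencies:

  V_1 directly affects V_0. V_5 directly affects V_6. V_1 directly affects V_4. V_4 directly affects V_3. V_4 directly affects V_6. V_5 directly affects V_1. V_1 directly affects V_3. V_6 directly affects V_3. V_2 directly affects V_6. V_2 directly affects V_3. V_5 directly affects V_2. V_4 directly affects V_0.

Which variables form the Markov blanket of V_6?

By definition, MB(V_6) is built from V_6's parents, V_6's children, and the co-parents of V_6.
V_6 has parents V_2, V_4, V_5.
Ch(V_6) = {V_3}.
Co-parents of V_6 (other parents of its children):
  V_3: V_1, V_2, V_4
MB(V_6) = {V_1, V_2, V_3, V_4, V_5}.

{V_1, V_2, V_3, V_4, V_5}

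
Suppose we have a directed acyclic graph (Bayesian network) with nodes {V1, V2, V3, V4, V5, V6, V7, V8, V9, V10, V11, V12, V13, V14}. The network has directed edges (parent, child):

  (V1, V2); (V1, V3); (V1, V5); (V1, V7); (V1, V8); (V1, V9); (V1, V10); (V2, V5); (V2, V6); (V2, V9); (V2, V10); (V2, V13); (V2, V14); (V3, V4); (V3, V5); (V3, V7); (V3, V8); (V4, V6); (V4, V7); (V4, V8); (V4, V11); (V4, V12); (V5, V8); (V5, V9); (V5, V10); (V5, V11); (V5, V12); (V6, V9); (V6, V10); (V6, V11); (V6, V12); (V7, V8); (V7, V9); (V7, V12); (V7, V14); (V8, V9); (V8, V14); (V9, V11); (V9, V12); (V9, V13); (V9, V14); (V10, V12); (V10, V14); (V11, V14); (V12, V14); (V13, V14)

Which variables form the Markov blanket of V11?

{V2, V4, V5, V6, V7, V8, V9, V10, V12, V13, V14}

The Markov blanket of a node is its parents, its children, and the other parents of its children.
V11's children: V14.
Pa(V11) = {V4, V5, V6, V9}.
For each child, the remaining parents (spouses of V11):
  parents(V14) \ {V11} = {V2, V7, V8, V9, V10, V12, V13}.
So the Markov blanket of V11 is {V2, V4, V5, V6, V7, V8, V9, V10, V12, V13, V14}.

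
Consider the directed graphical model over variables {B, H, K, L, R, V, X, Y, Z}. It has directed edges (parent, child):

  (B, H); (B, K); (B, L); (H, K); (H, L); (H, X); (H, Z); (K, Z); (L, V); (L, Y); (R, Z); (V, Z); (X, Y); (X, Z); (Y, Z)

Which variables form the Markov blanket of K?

{B, H, R, V, X, Y, Z}

A node's Markov blanket = Pa ∪ Ch ∪ (parents of Ch other than the node itself).
K has parents B, H.
K's children: Z.
Other parents of K's children:
  Z also has parents H, R, V, X, Y.
So the Markov blanket of K is {B, H, R, V, X, Y, Z}.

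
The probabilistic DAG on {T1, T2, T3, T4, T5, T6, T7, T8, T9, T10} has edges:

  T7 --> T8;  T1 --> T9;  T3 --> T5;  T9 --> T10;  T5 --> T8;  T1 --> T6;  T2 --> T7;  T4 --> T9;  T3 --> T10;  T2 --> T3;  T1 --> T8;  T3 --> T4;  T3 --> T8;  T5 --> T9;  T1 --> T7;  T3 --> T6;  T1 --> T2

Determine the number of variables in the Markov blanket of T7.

Children of T7: T8.
T7 has parents T1, T2.
Co-parents of T7 (other parents of its children):
  parents(T8) \ {T7} = {T1, T3, T5}.
MB(T7) = {T1, T2, T3, T5, T8}, which has 5 nodes.

5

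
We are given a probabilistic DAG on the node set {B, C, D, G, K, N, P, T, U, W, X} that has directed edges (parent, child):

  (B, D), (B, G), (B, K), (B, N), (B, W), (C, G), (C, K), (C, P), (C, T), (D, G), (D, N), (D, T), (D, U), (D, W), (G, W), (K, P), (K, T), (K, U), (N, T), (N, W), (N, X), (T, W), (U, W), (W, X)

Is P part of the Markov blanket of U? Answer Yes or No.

No

Recall MB(v) = parents ∪ children ∪ spouses, where spouses are the other parents of v's children.
Pa(U) = {D, K}.
U's children: W.
For each child, the remaining parents (spouses of U):
  W: B, D, G, N, T
MB(U) = {B, D, G, K, N, T, W}; P is not in this set.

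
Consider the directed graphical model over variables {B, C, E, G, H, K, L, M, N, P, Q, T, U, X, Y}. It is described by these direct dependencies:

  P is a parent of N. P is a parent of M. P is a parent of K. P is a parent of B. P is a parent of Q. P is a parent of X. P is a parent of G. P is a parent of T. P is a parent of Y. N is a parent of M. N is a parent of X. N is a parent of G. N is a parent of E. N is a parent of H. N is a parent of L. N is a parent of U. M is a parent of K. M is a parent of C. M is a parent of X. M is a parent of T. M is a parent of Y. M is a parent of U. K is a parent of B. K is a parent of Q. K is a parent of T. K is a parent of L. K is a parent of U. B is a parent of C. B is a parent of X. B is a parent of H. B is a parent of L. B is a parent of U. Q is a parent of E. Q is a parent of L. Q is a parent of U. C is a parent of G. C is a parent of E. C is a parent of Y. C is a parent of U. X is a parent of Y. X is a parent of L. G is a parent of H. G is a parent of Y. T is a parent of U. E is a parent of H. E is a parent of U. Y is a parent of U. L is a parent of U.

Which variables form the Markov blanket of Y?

{B, C, E, G, K, L, M, N, P, Q, T, U, X}

Y's parents: C, G, M, P, X.
Ch(Y) = {U}.
Co-parents of Y (other parents of its children):
  U: B, C, E, K, L, M, N, Q, T
MB(Y) = {B, C, E, G, K, L, M, N, P, Q, T, U, X}.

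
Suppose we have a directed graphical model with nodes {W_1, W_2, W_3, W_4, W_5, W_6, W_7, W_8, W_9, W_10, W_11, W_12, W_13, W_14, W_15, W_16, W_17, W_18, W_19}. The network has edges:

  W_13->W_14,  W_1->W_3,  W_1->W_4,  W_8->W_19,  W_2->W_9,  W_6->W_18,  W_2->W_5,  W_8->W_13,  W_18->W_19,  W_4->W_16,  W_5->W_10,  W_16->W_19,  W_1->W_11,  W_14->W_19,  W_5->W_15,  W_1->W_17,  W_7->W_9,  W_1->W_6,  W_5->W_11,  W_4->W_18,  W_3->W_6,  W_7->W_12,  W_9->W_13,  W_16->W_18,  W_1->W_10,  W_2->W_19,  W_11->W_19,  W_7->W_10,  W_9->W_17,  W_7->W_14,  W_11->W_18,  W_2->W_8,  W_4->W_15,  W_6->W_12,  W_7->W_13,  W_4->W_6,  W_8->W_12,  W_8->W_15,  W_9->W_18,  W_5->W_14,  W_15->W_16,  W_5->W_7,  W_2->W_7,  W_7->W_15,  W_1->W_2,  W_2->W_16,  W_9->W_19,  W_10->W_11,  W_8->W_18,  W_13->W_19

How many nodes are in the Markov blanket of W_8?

14

Recall MB(v) = parents ∪ children ∪ spouses, where spouses are the other parents of v's children.
Ch(W_8) = {W_12, W_13, W_15, W_18, W_19}.
W_8 has parent W_2.
Other parents of W_8's children:
  W_12's other parents are W_6, W_7.
  W_13 also has parents W_7, W_9.
  parents(W_15) \ {W_8} = {W_4, W_5, W_7}.
  W_18's other parents are W_4, W_6, W_9, W_11, W_16.
  parents(W_19) \ {W_8} = {W_2, W_9, W_11, W_13, W_14, W_16, W_18}.
MB(W_8) = {W_2, W_4, W_5, W_6, W_7, W_9, W_11, W_12, W_13, W_14, W_15, W_16, W_18, W_19}, which has 14 nodes.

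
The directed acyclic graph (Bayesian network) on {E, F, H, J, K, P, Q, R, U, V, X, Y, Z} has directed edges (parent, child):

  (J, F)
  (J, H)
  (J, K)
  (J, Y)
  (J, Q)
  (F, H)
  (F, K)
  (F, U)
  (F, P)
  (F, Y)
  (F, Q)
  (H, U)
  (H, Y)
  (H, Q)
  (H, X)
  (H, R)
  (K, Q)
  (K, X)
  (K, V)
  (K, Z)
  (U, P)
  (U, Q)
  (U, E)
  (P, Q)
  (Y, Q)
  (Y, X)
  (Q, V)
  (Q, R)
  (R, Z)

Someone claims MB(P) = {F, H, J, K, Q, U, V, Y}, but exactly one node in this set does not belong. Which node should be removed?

By definition, MB(P) is built from P's parents, P's children, and the co-parents of P.
P's children: Q.
Pa(P) = {F, U}.
Co-parents of P (other parents of its children):
  Q also has parents F, H, J, K, U, Y.
MB(P) = {F, H, J, K, Q, U, Y}.
V is neither a parent, child, nor co-parent of P, so it does not belong.

V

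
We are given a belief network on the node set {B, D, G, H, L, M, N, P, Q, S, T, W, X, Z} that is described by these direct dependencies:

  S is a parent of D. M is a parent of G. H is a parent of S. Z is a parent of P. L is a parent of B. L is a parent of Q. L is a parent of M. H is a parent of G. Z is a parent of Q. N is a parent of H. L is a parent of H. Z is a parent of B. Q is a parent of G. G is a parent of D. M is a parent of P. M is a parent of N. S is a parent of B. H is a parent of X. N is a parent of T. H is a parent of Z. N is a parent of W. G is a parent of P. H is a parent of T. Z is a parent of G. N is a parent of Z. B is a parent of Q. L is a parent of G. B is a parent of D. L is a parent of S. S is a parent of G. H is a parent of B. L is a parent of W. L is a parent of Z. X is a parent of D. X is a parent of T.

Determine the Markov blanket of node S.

{B, D, G, H, L, M, Q, X, Z}

S has children B, D, G.
S has parents H, L.
Co-parents of S (other parents of its children):
  B: H, L, Z
  G: H, L, M, Q, Z
  D: B, G, X
Taking the union gives {B, D, G, H, L, M, Q, X, Z}.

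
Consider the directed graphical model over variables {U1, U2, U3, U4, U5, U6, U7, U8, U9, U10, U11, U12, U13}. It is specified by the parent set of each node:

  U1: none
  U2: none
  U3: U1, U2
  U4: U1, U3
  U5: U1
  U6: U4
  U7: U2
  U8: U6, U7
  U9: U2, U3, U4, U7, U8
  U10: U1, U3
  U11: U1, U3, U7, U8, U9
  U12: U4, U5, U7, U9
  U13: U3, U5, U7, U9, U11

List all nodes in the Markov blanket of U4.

U4's parents: U1, U3.
Ch(U4) = {U6, U9, U12}.
Co-parents of U4 (other parents of its children):
  U6: —
  U9: U2, U3, U7, U8
  U12: U5, U7, U9
Taking the union gives {U1, U2, U3, U5, U6, U7, U8, U9, U12}.

{U1, U2, U3, U5, U6, U7, U8, U9, U12}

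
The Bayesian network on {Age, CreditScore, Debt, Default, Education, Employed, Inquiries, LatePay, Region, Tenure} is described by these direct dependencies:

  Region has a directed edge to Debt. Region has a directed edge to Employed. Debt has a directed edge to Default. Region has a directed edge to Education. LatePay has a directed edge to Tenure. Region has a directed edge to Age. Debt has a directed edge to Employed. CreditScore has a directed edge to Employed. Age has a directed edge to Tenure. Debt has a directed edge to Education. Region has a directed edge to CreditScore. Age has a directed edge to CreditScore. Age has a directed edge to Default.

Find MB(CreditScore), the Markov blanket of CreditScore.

{Age, Debt, Employed, Region}

CreditScore's parents: Age, Region.
Ch(CreditScore) = {Employed}.
Parents of each child, excluding CreditScore:
  Employed's other parents are Debt, Region.
MB(CreditScore) = {Age, Debt, Employed, Region}.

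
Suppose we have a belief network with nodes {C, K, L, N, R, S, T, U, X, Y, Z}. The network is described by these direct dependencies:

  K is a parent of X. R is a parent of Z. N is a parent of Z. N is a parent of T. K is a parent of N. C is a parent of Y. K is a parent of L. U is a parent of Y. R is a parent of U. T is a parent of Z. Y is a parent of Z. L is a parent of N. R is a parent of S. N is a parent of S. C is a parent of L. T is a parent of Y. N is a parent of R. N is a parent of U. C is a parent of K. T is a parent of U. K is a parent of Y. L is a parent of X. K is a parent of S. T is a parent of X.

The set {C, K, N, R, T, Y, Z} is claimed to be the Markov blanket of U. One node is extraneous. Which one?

The Markov blanket of a node is its parents, its children, and the other parents of its children.
Pa(U) = {N, R, T}.
Ch(U) = {Y}.
For each child, the remaining parents (spouses of U):
  Y also has parents C, K, T.
MB(U) = {C, K, N, R, T, Y}.
Z is neither a parent, child, nor co-parent of U, so it does not belong.

Z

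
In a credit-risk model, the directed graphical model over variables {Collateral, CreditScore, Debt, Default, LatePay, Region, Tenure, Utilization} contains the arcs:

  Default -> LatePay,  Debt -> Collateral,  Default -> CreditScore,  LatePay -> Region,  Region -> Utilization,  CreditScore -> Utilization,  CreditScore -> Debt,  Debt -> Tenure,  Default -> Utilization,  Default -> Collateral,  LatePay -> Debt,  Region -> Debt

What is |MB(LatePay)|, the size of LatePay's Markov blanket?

4

A node's Markov blanket = Pa ∪ Ch ∪ (parents of Ch other than the node itself).
Ch(LatePay) = {Debt, Region}.
LatePay's parents: Default.
For each child, the remaining parents (spouses of LatePay):
  Region has no other parent.
  Debt also has parents CreditScore, Region.
MB(LatePay) = {CreditScore, Debt, Default, Region}, which has 4 nodes.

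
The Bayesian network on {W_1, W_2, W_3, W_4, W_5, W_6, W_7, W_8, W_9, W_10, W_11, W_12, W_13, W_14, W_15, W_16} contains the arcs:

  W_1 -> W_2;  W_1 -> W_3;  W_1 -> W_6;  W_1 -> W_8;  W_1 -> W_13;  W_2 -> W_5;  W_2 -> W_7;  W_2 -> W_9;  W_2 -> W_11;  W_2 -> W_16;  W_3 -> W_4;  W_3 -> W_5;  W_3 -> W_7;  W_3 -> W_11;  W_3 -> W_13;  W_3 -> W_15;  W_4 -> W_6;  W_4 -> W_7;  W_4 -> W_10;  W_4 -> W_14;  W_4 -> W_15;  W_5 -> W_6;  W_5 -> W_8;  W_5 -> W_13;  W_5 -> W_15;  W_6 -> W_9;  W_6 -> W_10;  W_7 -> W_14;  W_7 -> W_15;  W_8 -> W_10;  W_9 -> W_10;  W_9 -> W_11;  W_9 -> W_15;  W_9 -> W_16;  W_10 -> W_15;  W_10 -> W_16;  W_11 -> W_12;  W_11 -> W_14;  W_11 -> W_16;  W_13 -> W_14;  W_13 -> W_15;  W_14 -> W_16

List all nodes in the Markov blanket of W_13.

{W_1, W_3, W_4, W_5, W_7, W_9, W_10, W_11, W_14, W_15}

Recall MB(v) = parents ∪ children ∪ spouses, where spouses are the other parents of v's children.
W_13 has parents W_1, W_3, W_5.
Children of W_13: W_14, W_15.
For each child, the remaining parents (spouses of W_13):
  W_14's other parents are W_4, W_7, W_11.
  parents(W_15) \ {W_13} = {W_3, W_4, W_5, W_7, W_9, W_10}.
So the Markov blanket of W_13 is {W_1, W_3, W_4, W_5, W_7, W_9, W_10, W_11, W_14, W_15}.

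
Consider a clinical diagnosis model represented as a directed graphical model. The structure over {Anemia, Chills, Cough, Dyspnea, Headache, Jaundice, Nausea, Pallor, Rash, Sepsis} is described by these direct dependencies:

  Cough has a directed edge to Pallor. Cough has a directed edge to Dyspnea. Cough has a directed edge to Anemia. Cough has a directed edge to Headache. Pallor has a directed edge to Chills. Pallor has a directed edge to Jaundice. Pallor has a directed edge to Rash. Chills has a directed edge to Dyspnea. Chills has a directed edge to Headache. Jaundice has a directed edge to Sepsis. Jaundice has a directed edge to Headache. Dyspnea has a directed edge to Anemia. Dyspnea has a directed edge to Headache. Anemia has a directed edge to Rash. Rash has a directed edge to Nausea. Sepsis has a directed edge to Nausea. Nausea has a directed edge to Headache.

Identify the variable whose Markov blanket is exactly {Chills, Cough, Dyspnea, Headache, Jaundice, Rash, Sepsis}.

Nausea

The target node must have every member of {Chills, Cough, Dyspnea, Headache, Jaundice, Rash, Sepsis} as a parent, child, or co-parent, and no others.
Parents of Nausea: Rash, Sepsis; children: Headache; co-parents: Chills, Cough, Dyspnea, Jaundice.
These exactly cover the given set, so the node is Nausea.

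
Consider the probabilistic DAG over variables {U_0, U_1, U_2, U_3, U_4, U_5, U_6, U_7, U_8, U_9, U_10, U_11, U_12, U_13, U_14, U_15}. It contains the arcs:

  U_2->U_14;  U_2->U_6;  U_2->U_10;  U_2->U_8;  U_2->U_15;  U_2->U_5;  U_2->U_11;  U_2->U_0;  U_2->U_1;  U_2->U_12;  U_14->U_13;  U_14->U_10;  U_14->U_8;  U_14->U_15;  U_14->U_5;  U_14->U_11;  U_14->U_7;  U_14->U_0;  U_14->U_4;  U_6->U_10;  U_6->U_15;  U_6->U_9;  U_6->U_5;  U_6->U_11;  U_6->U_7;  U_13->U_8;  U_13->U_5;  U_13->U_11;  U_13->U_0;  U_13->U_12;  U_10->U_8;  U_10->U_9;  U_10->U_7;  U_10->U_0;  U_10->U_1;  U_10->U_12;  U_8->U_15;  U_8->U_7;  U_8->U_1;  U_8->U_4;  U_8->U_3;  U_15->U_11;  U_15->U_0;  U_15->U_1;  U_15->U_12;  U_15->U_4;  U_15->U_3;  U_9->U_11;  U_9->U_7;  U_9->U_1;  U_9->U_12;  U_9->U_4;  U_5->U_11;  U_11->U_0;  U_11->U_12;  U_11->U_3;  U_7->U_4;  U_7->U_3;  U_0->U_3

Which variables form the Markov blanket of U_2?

Parents of U_2: none.
Ch(U_2) = {U_0, U_1, U_5, U_6, U_8, U_10, U_11, U_12, U_14, U_15}.
Parents of each child, excluding U_2:
  U_14: —
  U_6: —
  U_10: U_6, U_14
  U_8: U_10, U_13, U_14
  U_15: U_6, U_8, U_14
  U_5: U_6, U_13, U_14
  U_11: U_5, U_6, U_9, U_13, U_14, U_15
  U_0: U_10, U_11, U_13, U_14, U_15
  U_1: U_8, U_9, U_10, U_15
  U_12: U_9, U_10, U_11, U_13, U_15
Union: {} ∪ {U_0, U_1, U_5, U_6, U_8, U_10, U_11, U_12, U_14, U_15} ∪ {U_5, U_6, U_8, U_9, U_10, U_11, U_13, U_14, U_15} = {U_0, U_1, U_5, U_6, U_8, U_9, U_10, U_11, U_12, U_13, U_14, U_15}.

{U_0, U_1, U_5, U_6, U_8, U_9, U_10, U_11, U_12, U_13, U_14, U_15}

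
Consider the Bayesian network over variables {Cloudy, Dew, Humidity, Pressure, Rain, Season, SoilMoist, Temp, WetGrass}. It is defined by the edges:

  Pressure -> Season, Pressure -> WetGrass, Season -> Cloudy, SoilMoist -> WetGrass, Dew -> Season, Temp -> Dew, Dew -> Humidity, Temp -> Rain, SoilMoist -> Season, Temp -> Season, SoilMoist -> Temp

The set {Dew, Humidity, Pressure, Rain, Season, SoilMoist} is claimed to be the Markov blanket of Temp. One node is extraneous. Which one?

Humidity

Recall MB(v) = parents ∪ children ∪ spouses, where spouses are the other parents of v's children.
Temp's parents: SoilMoist.
Temp's children: Dew, Rain, Season.
Other parents of Temp's children:
  Dew: —
  Season: Dew, Pressure, SoilMoist
  Rain: —
MB(Temp) = {Dew, Pressure, Rain, Season, SoilMoist}.
Humidity is neither a parent, child, nor co-parent of Temp, so it does not belong.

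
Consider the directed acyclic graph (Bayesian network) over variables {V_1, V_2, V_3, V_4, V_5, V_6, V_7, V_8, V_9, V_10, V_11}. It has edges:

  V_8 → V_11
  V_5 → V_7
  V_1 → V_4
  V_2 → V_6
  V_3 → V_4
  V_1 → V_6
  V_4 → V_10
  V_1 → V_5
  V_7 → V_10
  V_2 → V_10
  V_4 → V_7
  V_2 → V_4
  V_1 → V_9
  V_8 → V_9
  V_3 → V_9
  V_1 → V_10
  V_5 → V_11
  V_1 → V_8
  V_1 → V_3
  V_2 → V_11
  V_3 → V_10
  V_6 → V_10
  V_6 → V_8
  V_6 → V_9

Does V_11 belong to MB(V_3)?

No

By definition, MB(V_3) is built from V_3's parents, V_3's children, and the co-parents of V_3.
V_3's parents: V_1.
Ch(V_3) = {V_4, V_9, V_10}.
Other parents of V_3's children:
  parents(V_4) \ {V_3} = {V_1, V_2}.
  V_9 also has parents V_1, V_6, V_8.
  V_10 also has parents V_1, V_2, V_4, V_6, V_7.
MB(V_3) = {V_1, V_2, V_4, V_6, V_7, V_8, V_9, V_10}; V_11 is not in this set.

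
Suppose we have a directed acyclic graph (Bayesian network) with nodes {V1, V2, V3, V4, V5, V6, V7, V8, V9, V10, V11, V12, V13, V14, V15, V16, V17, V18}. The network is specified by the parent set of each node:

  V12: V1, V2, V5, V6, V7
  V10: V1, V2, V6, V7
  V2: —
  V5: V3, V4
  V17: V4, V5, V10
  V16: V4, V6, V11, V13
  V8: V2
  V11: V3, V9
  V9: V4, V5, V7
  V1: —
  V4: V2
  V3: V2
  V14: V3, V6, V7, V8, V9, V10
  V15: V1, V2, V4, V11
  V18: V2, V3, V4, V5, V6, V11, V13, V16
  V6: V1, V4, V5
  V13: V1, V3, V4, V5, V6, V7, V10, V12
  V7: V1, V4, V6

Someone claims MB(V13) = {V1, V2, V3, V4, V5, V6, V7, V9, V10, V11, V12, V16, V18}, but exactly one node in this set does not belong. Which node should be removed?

Children of V13: V16, V18.
Pa(V13) = {V1, V3, V4, V5, V6, V7, V10, V12}.
Co-parents of V13 (other parents of its children):
  V16: V4, V6, V11
  V18: V2, V3, V4, V5, V6, V11, V16
MB(V13) = {V1, V2, V3, V4, V5, V6, V7, V10, V11, V12, V16, V18}.
V9 is neither a parent, child, nor co-parent of V13, so it does not belong.

V9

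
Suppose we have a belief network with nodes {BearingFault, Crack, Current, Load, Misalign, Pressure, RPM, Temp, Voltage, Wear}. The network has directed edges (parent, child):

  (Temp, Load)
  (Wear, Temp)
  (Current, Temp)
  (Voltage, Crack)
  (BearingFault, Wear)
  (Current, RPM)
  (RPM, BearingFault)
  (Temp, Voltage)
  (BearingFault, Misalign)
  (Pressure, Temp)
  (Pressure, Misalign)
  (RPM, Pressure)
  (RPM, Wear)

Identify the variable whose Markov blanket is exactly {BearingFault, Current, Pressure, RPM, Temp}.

The target node must have every member of {BearingFault, Current, Pressure, RPM, Temp} as a parent, child, or co-parent, and no others.
Parents of Wear: BearingFault, RPM; children: Temp; co-parents: Current, Pressure.
These exactly cover the given set, so the node is Wear.

Wear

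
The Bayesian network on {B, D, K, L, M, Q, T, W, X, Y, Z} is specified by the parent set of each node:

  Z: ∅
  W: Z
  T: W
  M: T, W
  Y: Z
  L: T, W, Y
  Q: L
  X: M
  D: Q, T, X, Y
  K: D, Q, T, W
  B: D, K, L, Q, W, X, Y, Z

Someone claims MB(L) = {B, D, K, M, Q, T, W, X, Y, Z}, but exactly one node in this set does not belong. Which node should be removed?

M

L has parents T, W, Y.
L's children: B, Q.
Parents of each child, excluding L:
  Q: —
  B: D, K, Q, W, X, Y, Z
MB(L) = {B, D, K, Q, T, W, X, Y, Z}.
M is neither a parent, child, nor co-parent of L, so it does not belong.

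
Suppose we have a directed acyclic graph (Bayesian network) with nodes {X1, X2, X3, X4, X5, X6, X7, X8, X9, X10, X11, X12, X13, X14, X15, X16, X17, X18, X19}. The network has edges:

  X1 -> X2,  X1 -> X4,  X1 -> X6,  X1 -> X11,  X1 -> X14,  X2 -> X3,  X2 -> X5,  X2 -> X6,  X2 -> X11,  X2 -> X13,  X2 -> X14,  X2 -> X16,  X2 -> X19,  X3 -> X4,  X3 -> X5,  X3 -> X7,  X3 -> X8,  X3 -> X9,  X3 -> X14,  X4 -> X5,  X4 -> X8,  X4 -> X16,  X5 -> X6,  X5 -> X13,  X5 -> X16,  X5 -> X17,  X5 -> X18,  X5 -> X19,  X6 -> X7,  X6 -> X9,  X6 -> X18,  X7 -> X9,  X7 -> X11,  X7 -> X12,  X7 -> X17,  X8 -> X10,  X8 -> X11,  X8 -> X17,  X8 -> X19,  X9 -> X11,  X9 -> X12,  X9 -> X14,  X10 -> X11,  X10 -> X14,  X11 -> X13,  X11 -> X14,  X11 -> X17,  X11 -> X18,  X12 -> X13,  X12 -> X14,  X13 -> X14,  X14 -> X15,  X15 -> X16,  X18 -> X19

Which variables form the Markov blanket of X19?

{X2, X5, X8, X18}

A node's Markov blanket = Pa ∪ Ch ∪ (parents of Ch other than the node itself).
Pa(X19) = {X2, X5, X8, X18}.
Ch(X19) = {}.
With no children, X19 has no spouses; the co-parent set is empty.
MB(X19) = {X2, X5, X8, X18}.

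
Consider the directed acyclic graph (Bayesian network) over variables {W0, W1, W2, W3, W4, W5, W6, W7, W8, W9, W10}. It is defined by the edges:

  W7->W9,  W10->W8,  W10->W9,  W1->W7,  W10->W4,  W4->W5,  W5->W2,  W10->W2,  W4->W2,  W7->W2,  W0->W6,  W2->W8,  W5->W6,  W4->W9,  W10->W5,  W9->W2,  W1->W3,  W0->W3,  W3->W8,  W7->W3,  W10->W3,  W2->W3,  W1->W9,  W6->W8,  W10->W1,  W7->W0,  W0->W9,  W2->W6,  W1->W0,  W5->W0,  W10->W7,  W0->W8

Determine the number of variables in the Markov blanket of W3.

W3's parents: W0, W1, W2, W7, W10.
Ch(W3) = {W8}.
Co-parents of W3 (other parents of its children):
  parents(W8) \ {W3} = {W0, W2, W6, W10}.
MB(W3) = {W0, W1, W2, W6, W7, W8, W10}, which has 7 nodes.

7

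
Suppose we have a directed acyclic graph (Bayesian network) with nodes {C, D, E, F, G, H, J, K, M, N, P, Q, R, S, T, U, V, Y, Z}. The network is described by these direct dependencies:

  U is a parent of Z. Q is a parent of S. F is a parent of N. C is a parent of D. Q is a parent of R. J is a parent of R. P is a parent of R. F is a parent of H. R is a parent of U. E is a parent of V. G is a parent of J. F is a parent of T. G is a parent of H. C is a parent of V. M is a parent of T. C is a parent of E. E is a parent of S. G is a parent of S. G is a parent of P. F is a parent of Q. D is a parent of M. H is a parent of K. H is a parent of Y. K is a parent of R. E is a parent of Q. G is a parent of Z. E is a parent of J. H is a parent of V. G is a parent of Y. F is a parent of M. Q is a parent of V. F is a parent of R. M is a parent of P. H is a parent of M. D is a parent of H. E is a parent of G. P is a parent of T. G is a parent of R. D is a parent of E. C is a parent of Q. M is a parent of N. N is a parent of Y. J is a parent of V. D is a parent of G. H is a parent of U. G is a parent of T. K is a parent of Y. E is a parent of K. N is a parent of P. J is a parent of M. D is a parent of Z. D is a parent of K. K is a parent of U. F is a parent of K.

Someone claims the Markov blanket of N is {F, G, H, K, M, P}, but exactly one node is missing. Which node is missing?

The Markov blanket of a node is its parents, its children, and the other parents of its children.
N has parents F, M.
N's children: P, Y.
Co-parents of N (other parents of its children):
  P: G, M
  Y: G, H, K
MB(N) = {F, G, H, K, M, P, Y}.
Comparing with the claimed set, Y is missing.

Y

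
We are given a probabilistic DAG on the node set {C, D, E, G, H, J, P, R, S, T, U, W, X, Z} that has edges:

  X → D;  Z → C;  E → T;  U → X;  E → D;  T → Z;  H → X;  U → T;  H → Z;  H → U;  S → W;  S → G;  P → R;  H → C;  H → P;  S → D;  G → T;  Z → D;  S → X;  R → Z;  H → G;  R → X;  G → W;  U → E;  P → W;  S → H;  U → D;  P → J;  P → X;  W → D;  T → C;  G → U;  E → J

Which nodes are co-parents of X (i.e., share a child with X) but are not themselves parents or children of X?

Children of X: D.
  D: E, S, U, W, Z
Excluding nodes already adjacent to X (D, H, P, R, S, U), the co-parent-only contribution is {E, W, Z}.

{E, W, Z}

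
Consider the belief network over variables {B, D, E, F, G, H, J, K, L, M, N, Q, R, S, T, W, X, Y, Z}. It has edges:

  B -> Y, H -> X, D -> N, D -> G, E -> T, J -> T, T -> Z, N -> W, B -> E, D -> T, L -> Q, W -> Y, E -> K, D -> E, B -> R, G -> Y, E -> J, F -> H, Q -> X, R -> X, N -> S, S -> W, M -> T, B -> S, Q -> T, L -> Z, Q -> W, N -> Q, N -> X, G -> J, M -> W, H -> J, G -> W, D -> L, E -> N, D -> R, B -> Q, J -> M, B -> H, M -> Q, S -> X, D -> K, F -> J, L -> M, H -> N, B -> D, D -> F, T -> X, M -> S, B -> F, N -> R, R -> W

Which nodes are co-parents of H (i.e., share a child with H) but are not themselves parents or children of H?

Children of H: J, N, X.
  J's other parents are E, F, G.
  parents(N) \ {H} = {D, E}.
  parents(X) \ {H} = {N, Q, R, S, T}.
Excluding nodes already adjacent to H (B, F, J, N, X), the co-parent-only contribution is {D, E, G, Q, R, S, T}.

{D, E, G, Q, R, S, T}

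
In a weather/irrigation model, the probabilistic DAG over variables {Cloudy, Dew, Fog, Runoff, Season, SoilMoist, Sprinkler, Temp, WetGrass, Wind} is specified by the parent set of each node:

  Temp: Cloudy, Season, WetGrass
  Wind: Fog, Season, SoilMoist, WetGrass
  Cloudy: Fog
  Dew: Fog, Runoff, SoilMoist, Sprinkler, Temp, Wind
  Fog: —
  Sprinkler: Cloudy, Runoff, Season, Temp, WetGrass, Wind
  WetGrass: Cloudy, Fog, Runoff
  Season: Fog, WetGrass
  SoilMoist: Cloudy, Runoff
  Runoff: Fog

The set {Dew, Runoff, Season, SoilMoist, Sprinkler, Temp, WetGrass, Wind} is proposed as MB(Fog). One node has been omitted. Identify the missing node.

Recall MB(v) = parents ∪ children ∪ spouses, where spouses are the other parents of v's children.
Fog has no parents.
Ch(Fog) = {Cloudy, Dew, Runoff, Season, WetGrass, Wind}.
Parents of each child, excluding Fog:
  Cloudy: —
  Runoff: —
  WetGrass: Cloudy, Runoff
  Season: WetGrass
  Wind: Season, SoilMoist, WetGrass
  Dew: Runoff, SoilMoist, Sprinkler, Temp, Wind
MB(Fog) = {Cloudy, Dew, Runoff, Season, SoilMoist, Sprinkler, Temp, WetGrass, Wind}.
Comparing with the claimed set, Cloudy is missing.

Cloudy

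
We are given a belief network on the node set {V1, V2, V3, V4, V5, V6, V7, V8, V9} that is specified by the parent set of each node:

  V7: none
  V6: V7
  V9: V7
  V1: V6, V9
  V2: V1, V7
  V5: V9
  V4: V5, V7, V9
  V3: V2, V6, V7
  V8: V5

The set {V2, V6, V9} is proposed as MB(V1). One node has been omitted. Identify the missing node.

A node's Markov blanket = Pa ∪ Ch ∪ (parents of Ch other than the node itself).
Pa(V1) = {V6, V9}.
V1's children: V2.
Other parents of V1's children:
  V2 also has parent V7.
MB(V1) = {V2, V6, V7, V9}.
Comparing with the claimed set, V7 is missing.

V7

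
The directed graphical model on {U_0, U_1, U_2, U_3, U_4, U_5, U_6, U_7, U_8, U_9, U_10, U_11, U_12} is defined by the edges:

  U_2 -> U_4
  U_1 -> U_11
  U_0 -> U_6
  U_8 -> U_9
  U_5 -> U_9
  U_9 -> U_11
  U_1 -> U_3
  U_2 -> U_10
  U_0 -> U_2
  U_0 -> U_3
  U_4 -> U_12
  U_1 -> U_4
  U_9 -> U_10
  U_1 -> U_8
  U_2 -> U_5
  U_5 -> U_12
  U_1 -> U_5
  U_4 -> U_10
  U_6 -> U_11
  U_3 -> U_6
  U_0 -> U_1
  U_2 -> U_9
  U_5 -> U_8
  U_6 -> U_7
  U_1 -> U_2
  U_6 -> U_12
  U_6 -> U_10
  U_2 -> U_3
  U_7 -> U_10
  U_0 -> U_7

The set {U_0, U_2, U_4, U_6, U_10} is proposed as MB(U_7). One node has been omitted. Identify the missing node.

By definition, MB(U_7) is built from U_7's parents, U_7's children, and the co-parents of U_7.
U_7 has parents U_0, U_6.
Ch(U_7) = {U_10}.
For each child, the remaining parents (spouses of U_7):
  parents(U_10) \ {U_7} = {U_2, U_4, U_6, U_9}.
MB(U_7) = {U_0, U_2, U_4, U_6, U_9, U_10}.
Comparing with the claimed set, U_9 is missing.

U_9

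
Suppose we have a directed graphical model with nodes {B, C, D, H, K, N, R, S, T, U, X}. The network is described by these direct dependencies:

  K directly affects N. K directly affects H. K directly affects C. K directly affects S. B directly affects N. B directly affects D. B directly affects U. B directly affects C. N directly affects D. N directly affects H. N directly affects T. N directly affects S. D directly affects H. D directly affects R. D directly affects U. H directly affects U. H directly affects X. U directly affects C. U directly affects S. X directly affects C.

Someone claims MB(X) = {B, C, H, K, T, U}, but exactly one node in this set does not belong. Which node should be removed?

X has child C.
X's parents: H.
For each child, the remaining parents (spouses of X):
  C's other parents are B, K, U.
MB(X) = {B, C, H, K, U}.
T is neither a parent, child, nor co-parent of X, so it does not belong.

T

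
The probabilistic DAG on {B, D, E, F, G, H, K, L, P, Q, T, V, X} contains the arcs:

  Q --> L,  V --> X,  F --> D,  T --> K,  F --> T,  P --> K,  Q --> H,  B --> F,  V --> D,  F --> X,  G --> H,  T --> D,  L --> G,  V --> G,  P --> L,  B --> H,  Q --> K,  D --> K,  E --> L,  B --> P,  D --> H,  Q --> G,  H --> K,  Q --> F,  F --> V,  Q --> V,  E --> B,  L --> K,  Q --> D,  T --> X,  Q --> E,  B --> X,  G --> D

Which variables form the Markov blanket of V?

A node's Markov blanket = Pa ∪ Ch ∪ (parents of Ch other than the node itself).
Parents of V: F, Q.
Children of V: D, G, X.
Parents of each child, excluding V:
  parents(G) \ {V} = {L, Q}.
  parents(D) \ {V} = {F, G, Q, T}.
  X's other parents are B, F, T.
Union: {F, Q} ∪ {D, G, X} ∪ {B, F, G, L, Q, T} = {B, D, F, G, L, Q, T, X}.

{B, D, F, G, L, Q, T, X}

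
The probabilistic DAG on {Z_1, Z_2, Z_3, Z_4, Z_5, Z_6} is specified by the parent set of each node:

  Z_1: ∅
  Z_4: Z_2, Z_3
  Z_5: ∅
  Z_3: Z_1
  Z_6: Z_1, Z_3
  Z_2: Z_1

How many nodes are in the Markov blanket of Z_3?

4

Z_3 has children Z_4, Z_6.
Parents of Z_3: Z_1.
Parents of each child, excluding Z_3:
  Z_4's other parent is Z_2.
  Z_6's other parent is Z_1.
MB(Z_3) = {Z_1, Z_2, Z_4, Z_6}, which has 4 nodes.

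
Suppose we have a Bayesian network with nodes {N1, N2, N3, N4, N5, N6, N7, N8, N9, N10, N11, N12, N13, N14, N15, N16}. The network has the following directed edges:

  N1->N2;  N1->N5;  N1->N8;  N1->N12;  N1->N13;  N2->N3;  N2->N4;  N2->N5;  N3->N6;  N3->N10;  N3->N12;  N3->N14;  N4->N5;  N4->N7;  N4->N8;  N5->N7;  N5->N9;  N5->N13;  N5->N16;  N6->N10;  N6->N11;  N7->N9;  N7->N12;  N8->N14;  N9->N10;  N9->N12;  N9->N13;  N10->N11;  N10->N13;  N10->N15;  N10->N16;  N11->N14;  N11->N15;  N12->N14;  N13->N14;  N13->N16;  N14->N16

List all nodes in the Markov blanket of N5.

{N1, N2, N4, N7, N9, N10, N13, N14, N16}

Pa(N5) = {N1, N2, N4}.
Children of N5: N7, N9, N13, N16.
Co-parents of N5 (other parents of its children):
  N7: N4
  N9: N7
  N13: N1, N9, N10
  N16: N10, N13, N14
Union: {N1, N2, N4} ∪ {N7, N9, N13, N16} ∪ {N1, N4, N7, N9, N10, N13, N14} = {N1, N2, N4, N7, N9, N10, N13, N14, N16}.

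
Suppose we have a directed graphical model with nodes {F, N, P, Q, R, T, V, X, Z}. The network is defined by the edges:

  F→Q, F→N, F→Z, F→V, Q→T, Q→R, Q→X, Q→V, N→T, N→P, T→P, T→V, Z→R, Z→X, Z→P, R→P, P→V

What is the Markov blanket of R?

Parents of R: Q, Z.
R's children: P.
Parents of each child, excluding R:
  P: N, T, Z
Taking the union gives {N, P, Q, T, Z}.

{N, P, Q, T, Z}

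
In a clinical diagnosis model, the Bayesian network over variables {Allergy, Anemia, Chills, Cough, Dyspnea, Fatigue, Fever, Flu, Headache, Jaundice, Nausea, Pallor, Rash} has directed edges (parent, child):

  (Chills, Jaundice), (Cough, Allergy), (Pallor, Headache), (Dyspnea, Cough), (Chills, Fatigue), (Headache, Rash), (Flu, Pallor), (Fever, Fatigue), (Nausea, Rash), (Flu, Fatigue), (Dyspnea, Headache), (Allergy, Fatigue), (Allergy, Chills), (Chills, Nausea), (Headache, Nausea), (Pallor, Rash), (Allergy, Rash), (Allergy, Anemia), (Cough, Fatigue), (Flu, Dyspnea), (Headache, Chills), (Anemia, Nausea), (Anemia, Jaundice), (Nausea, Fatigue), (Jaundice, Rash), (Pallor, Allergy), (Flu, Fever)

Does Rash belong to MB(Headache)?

Rash is a child of Headache.
So Rash ∈ MB(Headache).

Yes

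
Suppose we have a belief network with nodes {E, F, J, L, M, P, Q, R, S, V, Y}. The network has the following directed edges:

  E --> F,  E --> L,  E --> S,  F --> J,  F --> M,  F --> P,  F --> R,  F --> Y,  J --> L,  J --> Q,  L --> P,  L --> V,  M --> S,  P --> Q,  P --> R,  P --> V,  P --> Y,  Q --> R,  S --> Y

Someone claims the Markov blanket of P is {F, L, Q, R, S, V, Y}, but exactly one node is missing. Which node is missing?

J

Recall MB(v) = parents ∪ children ∪ spouses, where spouses are the other parents of v's children.
P has parents F, L.
P has children Q, R, V, Y.
For each child, the remaining parents (spouses of P):
  parents(Q) \ {P} = {J}.
  R also has parents F, Q.
  V also has parent L.
  Y's other parents are F, S.
MB(P) = {F, J, L, Q, R, S, V, Y}.
Comparing with the claimed set, J is missing.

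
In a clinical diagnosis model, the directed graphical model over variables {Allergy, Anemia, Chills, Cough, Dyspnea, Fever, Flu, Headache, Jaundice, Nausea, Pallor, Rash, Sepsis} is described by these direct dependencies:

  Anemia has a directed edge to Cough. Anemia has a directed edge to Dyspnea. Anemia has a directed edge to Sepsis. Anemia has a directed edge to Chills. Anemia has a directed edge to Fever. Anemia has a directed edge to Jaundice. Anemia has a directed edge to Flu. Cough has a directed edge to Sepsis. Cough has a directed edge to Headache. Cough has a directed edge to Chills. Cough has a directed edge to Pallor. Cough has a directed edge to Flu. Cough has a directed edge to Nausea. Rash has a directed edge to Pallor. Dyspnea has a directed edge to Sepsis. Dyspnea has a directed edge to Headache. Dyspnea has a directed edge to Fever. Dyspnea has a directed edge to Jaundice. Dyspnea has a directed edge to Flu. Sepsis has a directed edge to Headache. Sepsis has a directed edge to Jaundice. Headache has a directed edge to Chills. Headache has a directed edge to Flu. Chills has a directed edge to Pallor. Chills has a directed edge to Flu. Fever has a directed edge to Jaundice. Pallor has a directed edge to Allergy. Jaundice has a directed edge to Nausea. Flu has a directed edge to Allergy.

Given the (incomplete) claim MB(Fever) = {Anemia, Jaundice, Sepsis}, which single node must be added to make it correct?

The Markov blanket of a node is its parents, its children, and the other parents of its children.
Fever has parents Anemia, Dyspnea.
Ch(Fever) = {Jaundice}.
Co-parents of Fever (other parents of its children):
  Jaundice also has parents Anemia, Dyspnea, Sepsis.
MB(Fever) = {Anemia, Dyspnea, Jaundice, Sepsis}.
Comparing with the claimed set, Dyspnea is missing.

Dyspnea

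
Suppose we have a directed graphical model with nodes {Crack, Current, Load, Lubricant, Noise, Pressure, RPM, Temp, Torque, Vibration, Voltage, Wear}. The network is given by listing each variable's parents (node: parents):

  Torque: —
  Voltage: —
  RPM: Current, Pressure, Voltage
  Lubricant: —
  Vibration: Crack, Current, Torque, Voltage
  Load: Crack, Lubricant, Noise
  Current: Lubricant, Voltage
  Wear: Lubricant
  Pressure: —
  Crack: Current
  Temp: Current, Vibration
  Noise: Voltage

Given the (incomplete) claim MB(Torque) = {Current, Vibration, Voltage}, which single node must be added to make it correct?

Crack

By definition, MB(Torque) is built from Torque's parents, Torque's children, and the co-parents of Torque.
Torque has no parents.
Torque's children: Vibration.
Other parents of Torque's children:
  parents(Vibration) \ {Torque} = {Crack, Current, Voltage}.
MB(Torque) = {Crack, Current, Vibration, Voltage}.
Comparing with the claimed set, Crack is missing.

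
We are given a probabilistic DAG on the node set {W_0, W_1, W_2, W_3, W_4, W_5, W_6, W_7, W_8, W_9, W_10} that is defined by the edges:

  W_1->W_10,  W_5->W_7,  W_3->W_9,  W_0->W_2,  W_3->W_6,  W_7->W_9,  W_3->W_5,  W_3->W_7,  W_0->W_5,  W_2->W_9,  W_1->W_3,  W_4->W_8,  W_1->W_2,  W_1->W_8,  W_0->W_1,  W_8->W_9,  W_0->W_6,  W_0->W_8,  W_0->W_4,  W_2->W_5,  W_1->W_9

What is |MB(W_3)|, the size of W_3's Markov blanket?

The Markov blanket of a node is its parents, its children, and the other parents of its children.
Parents of W_3: W_1.
W_3 has children W_5, W_6, W_7, W_9.
Co-parents of W_3 (other parents of its children):
  parents(W_5) \ {W_3} = {W_0, W_2}.
  W_6 also has parent W_0.
  W_7 also has parent W_5.
  parents(W_9) \ {W_3} = {W_1, W_2, W_7, W_8}.
MB(W_3) = {W_0, W_1, W_2, W_5, W_6, W_7, W_8, W_9}, which has 8 nodes.

8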